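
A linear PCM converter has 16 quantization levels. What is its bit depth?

log2(16) = 4.

4 bits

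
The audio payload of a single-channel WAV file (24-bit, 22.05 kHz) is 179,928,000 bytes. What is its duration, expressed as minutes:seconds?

45:20

Byte rate = 22,050 × 3 × 1 = 66,150 bytes/s.
Duration = 179,928,000 / 66,150 = 2,720 s.
2,720 s = 45:20.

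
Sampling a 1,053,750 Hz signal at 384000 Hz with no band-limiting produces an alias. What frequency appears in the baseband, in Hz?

98,250 Hz

Nyquist = 384,000/2 = 192,000 Hz; 1,053,750 Hz exceeds it.
Alias = |1,053,750 − 3×384,000| = |1,053,750 − 1,152,000| = 98,250 Hz.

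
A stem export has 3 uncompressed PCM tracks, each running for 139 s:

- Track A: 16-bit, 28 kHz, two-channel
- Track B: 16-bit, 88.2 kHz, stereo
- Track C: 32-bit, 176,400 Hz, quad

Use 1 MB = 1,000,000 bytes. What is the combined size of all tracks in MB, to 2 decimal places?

Track A: 28,000 × 139 × 2 × 2 = 15,568,000 bytes.
Track B: 88,200 × 139 × 2 × 2 = 49,039,200 bytes.
Track C: 176,400 × 139 × 4 × 4 = 392,313,600 bytes.
Total = 456,920,800 bytes = 456.92 MB.

456.92 MB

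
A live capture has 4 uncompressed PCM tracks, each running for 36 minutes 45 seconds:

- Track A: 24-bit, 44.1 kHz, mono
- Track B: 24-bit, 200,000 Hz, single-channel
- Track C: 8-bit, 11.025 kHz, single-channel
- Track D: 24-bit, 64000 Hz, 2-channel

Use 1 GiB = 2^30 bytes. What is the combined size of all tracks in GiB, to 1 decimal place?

36 minutes 45 seconds = 2,205 s.
Track A: 44,100 × 2,205 × 3 × 1 = 291,721,500 bytes.
Track B: 200,000 × 2,205 × 3 × 1 = 1,323,000,000 bytes.
Track C: 11,025 × 2,205 × 1 × 1 = 24,310,125 bytes.
Track D: 64,000 × 2,205 × 3 × 2 = 846,720,000 bytes.
Total = 2,485,751,625 bytes = 2.3 GiB.

2.3 GiB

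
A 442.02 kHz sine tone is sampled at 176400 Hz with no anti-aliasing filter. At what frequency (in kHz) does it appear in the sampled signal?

Nyquist = 176,400/2 = 88,200 Hz; 442,020 Hz exceeds it.
Alias = |442,020 − 3×176,400| = |442,020 − 529,200| = 87,180 Hz = 87.18 kHz.

87.18 kHz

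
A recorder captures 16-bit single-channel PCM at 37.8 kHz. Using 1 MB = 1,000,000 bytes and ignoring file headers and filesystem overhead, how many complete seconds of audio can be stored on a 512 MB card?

Uncompressed byte rate = 37,800 × 2 × 1 = 75,600 bytes/s.
Capacity = 512 × 1,000,000 = 512,000,000 bytes.
512,000,000 / 75,600 ≈ 6772.49 s → 6,772 seconds.

6,772 seconds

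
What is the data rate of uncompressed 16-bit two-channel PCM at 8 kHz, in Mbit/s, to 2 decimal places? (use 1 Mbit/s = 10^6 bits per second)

0.26 Mbit/s

Bit rate = 8,000 × 16 × 2 = 256,000 bits/s.
= 0.26 Mbit/s.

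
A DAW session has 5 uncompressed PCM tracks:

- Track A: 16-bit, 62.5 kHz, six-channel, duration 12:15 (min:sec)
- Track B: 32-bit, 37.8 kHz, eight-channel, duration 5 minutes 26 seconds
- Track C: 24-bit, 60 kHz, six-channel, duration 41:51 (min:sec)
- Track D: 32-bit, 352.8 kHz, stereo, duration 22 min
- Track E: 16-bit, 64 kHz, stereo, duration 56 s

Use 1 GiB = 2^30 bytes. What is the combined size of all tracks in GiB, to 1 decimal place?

6.9 GiB

Track A: 12:15 (min:sec) = 735 s; 62,500 × 735 × 2 × 6 = 551,250,000 bytes.
Track B: 5 minutes 26 seconds = 326 s; 37,800 × 326 × 4 × 8 = 394,329,600 bytes.
Track C: 41:51 (min:sec) = 2,511 s; 60,000 × 2,511 × 3 × 6 = 2,711,880,000 bytes.
Track D: 22 min = 1,320 s; 352,800 × 1,320 × 4 × 2 = 3,725,568,000 bytes.
Track E: 64,000 × 56 × 2 × 2 = 14,336,000 bytes.
Total = 7,397,363,600 bytes = 6.9 GiB.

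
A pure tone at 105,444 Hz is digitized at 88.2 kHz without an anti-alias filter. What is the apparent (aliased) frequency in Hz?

Nyquist = 88,200/2 = 44,100 Hz; 105,444 Hz exceeds it.
Alias = |105,444 − 1×88,200| = |105,444 − 88,200| = 17,244 Hz.

17,244 Hz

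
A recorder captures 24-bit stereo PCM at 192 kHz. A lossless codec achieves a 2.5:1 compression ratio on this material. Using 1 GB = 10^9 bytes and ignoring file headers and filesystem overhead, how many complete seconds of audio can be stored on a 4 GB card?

8,680 seconds

Uncompressed byte rate = 192,000 × 3 × 2 = 1,152,000 bytes/s.
After 2.5:1 compression, effective rate ≈ 460800 bytes/s.
Capacity = 4 × 1,000,000,000 = 4,000,000,000 bytes.
4,000,000,000 / effective rate ≈ 8680.56 s → 8,680 seconds.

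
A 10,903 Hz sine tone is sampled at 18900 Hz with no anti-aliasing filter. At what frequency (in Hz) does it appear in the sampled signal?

Nyquist = 18,900/2 = 9,450 Hz; 10,903 Hz exceeds it.
Alias = |10,903 − 1×18,900| = |10,903 − 18,900| = 7,997 Hz.

7,997 Hz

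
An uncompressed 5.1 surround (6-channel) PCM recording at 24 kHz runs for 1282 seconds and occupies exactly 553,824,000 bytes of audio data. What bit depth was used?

24 bits

Bytes per sample = 553,824,000 / (24,000 × 1,282 × 6) = 553,824,000 / 184,608,000 = 3.
Bit depth = 3 × 8 = 24 bits.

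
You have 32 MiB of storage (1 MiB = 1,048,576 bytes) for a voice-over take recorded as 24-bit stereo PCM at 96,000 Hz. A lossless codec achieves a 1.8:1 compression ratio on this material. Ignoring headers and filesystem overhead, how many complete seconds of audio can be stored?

Uncompressed byte rate = 96,000 × 3 × 2 = 576,000 bytes/s.
After 1.8:1 compression, effective rate ≈ 320000 bytes/s.
Capacity = 32 × 1,048,576 = 33,554,432 bytes.
33,554,432 / effective rate ≈ 104.86 s → 104 seconds.

104 seconds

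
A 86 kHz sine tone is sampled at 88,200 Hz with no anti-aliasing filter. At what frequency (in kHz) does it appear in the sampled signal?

Nyquist = 88,200/2 = 44,100 Hz; 86,000 Hz exceeds it.
Alias = |86,000 − 1×88,200| = |86,000 − 88,200| = 2,200 Hz = 2.2 kHz.

2.2 kHz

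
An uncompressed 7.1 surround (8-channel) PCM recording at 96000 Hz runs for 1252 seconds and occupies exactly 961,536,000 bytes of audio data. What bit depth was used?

8 bits

Bytes per sample = 961,536,000 / (96,000 × 1,252 × 8) = 961,536,000 / 961,536,000 = 1.
Bit depth = 1 × 8 = 8 bits.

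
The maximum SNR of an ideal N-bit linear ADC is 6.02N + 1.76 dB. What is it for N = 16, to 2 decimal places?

98.08 dB

6.02 × 16 + 1.76 = 98.08 dB.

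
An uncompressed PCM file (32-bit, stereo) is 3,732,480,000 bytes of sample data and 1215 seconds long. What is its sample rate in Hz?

Bytes = sample_rate × seconds × bytes_per_sample × channels.
sample_rate = 3,732,480,000 / (1,215 × 4 × 2) = 3,732,480,000 / 9,720 = 384,000 Hz.

384,000 Hz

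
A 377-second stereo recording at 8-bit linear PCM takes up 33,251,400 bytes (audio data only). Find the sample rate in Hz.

Bytes = sample_rate × seconds × bytes_per_sample × channels.
sample_rate = 33,251,400 / (377 × 1 × 2) = 33,251,400 / 754 = 44,100 Hz.

44,100 Hz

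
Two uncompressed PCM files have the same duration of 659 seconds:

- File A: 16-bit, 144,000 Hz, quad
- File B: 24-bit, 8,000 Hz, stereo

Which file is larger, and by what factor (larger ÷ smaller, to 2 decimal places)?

File A, by a factor of 24.00

File A: 144,000 × 2 × 4 = 1,152,000 bytes/s.
File B: 8,000 × 3 × 2 = 48,000 bytes/s.
File A is larger; ratio = 759,168,000 / 31,632,000 = 24.00.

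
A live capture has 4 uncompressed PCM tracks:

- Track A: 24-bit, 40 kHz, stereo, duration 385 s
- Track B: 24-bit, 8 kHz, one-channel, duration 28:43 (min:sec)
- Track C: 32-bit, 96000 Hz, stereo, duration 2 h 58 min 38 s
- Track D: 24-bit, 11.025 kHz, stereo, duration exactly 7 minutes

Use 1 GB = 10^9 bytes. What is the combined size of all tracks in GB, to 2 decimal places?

Track A: 40,000 × 385 × 3 × 2 = 92,400,000 bytes.
Track B: 28:43 (min:sec) = 1,723 s; 8,000 × 1,723 × 3 × 1 = 41,352,000 bytes.
Track C: 2 h 58 min 38 s = 10,718 s; 96,000 × 10,718 × 4 × 2 = 8,231,424,000 bytes.
Track D: exactly 7 minutes = 420 s; 11,025 × 420 × 3 × 2 = 27,783,000 bytes.
Total = 8,392,959,000 bytes = 8.39 GB.

8.39 GB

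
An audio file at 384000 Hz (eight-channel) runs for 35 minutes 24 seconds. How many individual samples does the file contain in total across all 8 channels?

6,524,928,000 samples

35 minutes 24 seconds = 2,124 s.
384,000 × 2,124 s × 8 ch = 6,524,928,000 samples.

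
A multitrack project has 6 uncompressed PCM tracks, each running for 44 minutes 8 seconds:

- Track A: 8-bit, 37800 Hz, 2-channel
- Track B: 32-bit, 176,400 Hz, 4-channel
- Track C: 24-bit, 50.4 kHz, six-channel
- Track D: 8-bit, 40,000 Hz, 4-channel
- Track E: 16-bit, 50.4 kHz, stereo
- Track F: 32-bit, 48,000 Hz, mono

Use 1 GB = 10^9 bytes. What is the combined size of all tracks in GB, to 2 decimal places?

11.54 GB

44 minutes 8 seconds = 2,648 s.
Track A: 37,800 × 2,648 × 1 × 2 = 200,188,800 bytes.
Track B: 176,400 × 2,648 × 4 × 4 = 7,473,715,200 bytes.
Track C: 50,400 × 2,648 × 3 × 6 = 2,402,265,600 bytes.
Track D: 40,000 × 2,648 × 1 × 4 = 423,680,000 bytes.
Track E: 50,400 × 2,648 × 2 × 2 = 533,836,800 bytes.
Track F: 48,000 × 2,648 × 4 × 1 = 508,416,000 bytes.
Total = 11,542,102,400 bytes = 11.54 GB.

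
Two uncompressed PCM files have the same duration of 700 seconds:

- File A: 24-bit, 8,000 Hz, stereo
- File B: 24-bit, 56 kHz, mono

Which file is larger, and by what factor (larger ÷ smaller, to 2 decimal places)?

File A: 8,000 × 3 × 2 = 48,000 bytes/s.
File B: 56,000 × 3 × 1 = 168,000 bytes/s.
File B is larger; ratio = 117,600,000 / 33,600,000 = 3.50.

File B, by a factor of 3.50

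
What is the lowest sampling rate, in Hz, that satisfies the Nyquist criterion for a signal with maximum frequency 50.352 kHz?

Minimum sample rate = 2 × 50,352 Hz = 100,704 Hz.

100,704 Hz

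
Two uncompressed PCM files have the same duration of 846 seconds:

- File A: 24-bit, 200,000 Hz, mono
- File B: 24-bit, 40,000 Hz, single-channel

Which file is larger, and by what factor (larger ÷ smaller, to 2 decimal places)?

File A, by a factor of 5.00

File A: 200,000 × 3 × 1 = 600,000 bytes/s.
File B: 40,000 × 3 × 1 = 120,000 bytes/s.
File A is larger; ratio = 507,600,000 / 101,520,000 = 5.00.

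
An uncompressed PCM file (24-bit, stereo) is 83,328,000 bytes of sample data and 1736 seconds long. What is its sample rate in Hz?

Bytes = sample_rate × seconds × bytes_per_sample × channels.
sample_rate = 83,328,000 / (1,736 × 3 × 2) = 83,328,000 / 10,416 = 8,000 Hz.

8,000 Hz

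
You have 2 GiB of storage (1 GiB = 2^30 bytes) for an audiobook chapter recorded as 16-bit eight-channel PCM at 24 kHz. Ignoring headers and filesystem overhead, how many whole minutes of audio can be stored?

93 minutes

Uncompressed byte rate = 24,000 × 2 × 8 = 384,000 bytes/s.
Capacity = 2 × 1,073,741,824 = 2,147,483,648 bytes.
2,147,483,648 / 384,000 ≈ 5592.41 s → 93 minutes.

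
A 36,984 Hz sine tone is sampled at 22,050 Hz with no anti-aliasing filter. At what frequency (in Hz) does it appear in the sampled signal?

7,116 Hz

Nyquist = 22,050/2 = 11,025 Hz; 36,984 Hz exceeds it.
Alias = |36,984 − 2×22,050| = |36,984 − 44,100| = 7,116 Hz.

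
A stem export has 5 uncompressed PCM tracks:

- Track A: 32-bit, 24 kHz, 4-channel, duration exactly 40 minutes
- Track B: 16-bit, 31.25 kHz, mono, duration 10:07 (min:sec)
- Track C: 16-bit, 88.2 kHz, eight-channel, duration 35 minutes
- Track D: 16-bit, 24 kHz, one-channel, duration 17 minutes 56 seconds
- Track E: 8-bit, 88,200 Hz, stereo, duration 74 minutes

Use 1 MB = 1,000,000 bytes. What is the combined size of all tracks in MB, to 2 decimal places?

4757.92 MB

Track A: exactly 40 minutes = 2,400 s; 24,000 × 2,400 × 4 × 4 = 921,600,000 bytes.
Track B: 10:07 (min:sec) = 607 s; 31,250 × 607 × 2 × 1 = 37,937,500 bytes.
Track C: 35 minutes = 2,100 s; 88,200 × 2,100 × 2 × 8 = 2,963,520,000 bytes.
Track D: 17 minutes 56 seconds = 1,076 s; 24,000 × 1,076 × 2 × 1 = 51,648,000 bytes.
Track E: 74 minutes = 4,440 s; 88,200 × 4,440 × 1 × 2 = 783,216,000 bytes.
Total = 4,757,921,500 bytes = 4757.92 MB.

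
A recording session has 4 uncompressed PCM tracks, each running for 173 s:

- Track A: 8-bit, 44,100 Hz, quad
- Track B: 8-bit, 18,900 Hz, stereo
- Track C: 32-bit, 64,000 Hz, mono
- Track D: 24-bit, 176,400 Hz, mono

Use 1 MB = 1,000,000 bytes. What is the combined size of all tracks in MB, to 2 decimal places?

172.90 MB

Track A: 44,100 × 173 × 1 × 4 = 30,517,200 bytes.
Track B: 18,900 × 173 × 1 × 2 = 6,539,400 bytes.
Track C: 64,000 × 173 × 4 × 1 = 44,288,000 bytes.
Track D: 176,400 × 173 × 3 × 1 = 91,551,600 bytes.
Total = 172,896,200 bytes = 172.90 MB.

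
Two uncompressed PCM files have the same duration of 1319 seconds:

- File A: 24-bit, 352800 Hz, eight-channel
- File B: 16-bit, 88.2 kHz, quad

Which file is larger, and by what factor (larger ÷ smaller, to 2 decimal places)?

File A: 352,800 × 3 × 8 = 8,467,200 bytes/s.
File B: 88,200 × 2 × 4 = 705,600 bytes/s.
File A is larger; ratio = 11,168,236,800 / 930,686,400 = 12.00.

File A, by a factor of 12.00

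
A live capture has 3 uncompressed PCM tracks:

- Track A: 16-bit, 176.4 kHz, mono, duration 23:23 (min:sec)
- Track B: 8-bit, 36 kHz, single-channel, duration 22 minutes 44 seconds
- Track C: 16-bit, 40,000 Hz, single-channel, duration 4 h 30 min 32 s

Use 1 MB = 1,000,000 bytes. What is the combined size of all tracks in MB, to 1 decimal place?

1842.6 MB

Track A: 23:23 (min:sec) = 1,403 s; 176,400 × 1,403 × 2 × 1 = 494,978,400 bytes.
Track B: 22 minutes 44 seconds = 1,364 s; 36,000 × 1,364 × 1 × 1 = 49,104,000 bytes.
Track C: 4 h 30 min 32 s = 16,232 s; 40,000 × 16,232 × 2 × 1 = 1,298,560,000 bytes.
Total = 1,842,642,400 bytes = 1842.6 MB.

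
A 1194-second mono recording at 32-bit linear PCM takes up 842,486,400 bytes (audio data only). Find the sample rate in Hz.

Bytes = sample_rate × seconds × bytes_per_sample × channels.
sample_rate = 842,486,400 / (1,194 × 4 × 1) = 842,486,400 / 4,776 = 176,400 Hz.

176,400 Hz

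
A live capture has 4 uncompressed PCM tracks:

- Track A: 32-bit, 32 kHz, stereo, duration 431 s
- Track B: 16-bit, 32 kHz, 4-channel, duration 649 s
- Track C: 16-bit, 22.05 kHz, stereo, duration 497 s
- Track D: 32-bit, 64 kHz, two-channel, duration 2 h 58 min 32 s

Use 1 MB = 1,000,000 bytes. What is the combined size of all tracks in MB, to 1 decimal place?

5804.9 MB

Track A: 32,000 × 431 × 4 × 2 = 110,336,000 bytes.
Track B: 32,000 × 649 × 2 × 4 = 166,144,000 bytes.
Track C: 22,050 × 497 × 2 × 2 = 43,835,400 bytes.
Track D: 2 h 58 min 32 s = 10,712 s; 64,000 × 10,712 × 4 × 2 = 5,484,544,000 bytes.
Total = 5,804,859,400 bytes = 5804.9 MB.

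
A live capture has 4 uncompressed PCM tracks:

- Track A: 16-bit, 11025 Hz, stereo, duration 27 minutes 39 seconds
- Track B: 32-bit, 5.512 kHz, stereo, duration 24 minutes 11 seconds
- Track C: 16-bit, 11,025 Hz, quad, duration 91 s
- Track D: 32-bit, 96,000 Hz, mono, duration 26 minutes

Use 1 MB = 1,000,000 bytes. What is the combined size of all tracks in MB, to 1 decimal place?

Track A: 27 minutes 39 seconds = 1,659 s; 11,025 × 1,659 × 2 × 2 = 73,161,900 bytes.
Track B: 24 minutes 11 seconds = 1,451 s; 5,512 × 1,451 × 4 × 2 = 63,983,296 bytes.
Track C: 11,025 × 91 × 2 × 4 = 8,026,200 bytes.
Track D: 26 minutes = 1,560 s; 96,000 × 1,560 × 4 × 1 = 599,040,000 bytes.
Total = 744,211,396 bytes = 744.2 MB.

744.2 MB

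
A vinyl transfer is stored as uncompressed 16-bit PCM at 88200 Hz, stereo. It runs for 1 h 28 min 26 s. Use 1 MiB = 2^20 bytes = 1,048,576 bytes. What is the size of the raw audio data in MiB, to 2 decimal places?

1785.24 MiB

Duration = 1 h 28 min 26 s = 5,306 s.
Bytes = 88,200 samples/s × 5,306 s × 2 bytes/sample × 2 ch = 1,871,956,800 bytes.
1,871,956,800 / 1,048,576 = 1785.24 MiB.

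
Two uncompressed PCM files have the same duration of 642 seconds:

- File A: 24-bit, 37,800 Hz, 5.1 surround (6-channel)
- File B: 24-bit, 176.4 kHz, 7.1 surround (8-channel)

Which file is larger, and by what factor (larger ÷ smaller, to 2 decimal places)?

File B, by a factor of 6.22

File A: 37,800 × 3 × 6 = 680,400 bytes/s.
File B: 176,400 × 3 × 8 = 4,233,600 bytes/s.
File B is larger; ratio = 2,717,971,200 / 436,816,800 = 6.22.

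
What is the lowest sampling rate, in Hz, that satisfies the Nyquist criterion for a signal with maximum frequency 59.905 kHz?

Minimum sample rate = 2 × 59,905 Hz = 119,810 Hz.

119,810 Hz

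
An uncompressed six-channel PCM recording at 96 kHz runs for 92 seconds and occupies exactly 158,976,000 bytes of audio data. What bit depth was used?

24 bits

Bytes per sample = 158,976,000 / (96,000 × 92 × 6) = 158,976,000 / 52,992,000 = 3.
Bit depth = 3 × 8 = 24 bits.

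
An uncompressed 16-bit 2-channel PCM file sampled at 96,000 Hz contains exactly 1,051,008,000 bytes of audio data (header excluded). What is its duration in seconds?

2,737 seconds

Byte rate = 96,000 × 2 × 2 = 384,000 bytes/s.
Duration = 1,051,008,000 / 384,000 = 2,737 s.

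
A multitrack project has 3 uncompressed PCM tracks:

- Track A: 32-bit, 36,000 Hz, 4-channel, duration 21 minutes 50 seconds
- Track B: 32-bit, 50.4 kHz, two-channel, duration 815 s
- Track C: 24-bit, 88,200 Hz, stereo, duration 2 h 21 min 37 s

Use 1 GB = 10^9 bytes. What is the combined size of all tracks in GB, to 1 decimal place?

5.6 GB

Track A: 21 minutes 50 seconds = 1,310 s; 36,000 × 1,310 × 4 × 4 = 754,560,000 bytes.
Track B: 50,400 × 815 × 4 × 2 = 328,608,000 bytes.
Track C: 2 h 21 min 37 s = 8,497 s; 88,200 × 8,497 × 3 × 2 = 4,496,612,400 bytes.
Total = 5,579,780,400 bytes = 5.6 GB.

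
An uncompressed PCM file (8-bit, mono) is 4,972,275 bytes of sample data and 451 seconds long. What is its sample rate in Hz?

Bytes = sample_rate × seconds × bytes_per_sample × channels.
sample_rate = 4,972,275 / (451 × 1 × 1) = 4,972,275 / 451 = 11,025 Hz.

11,025 Hz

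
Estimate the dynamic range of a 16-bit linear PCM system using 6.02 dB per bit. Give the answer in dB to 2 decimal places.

16 × 6.02 = 96.32 dB.

96.32 dB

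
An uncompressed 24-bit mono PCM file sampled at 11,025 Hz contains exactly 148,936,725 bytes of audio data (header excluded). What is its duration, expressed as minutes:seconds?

Byte rate = 11,025 × 3 × 1 = 33,075 bytes/s.
Duration = 148,936,725 / 33,075 = 4,503 s.
4,503 s = 75:03.

75:03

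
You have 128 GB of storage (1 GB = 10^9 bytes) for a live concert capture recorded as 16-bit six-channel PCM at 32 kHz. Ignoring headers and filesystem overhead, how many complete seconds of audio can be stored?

333,333 seconds

Uncompressed byte rate = 32,000 × 2 × 6 = 384,000 bytes/s.
Capacity = 128 × 1,000,000,000 = 128,000,000,000 bytes.
128,000,000,000 / 384,000 ≈ 333333.33 s → 333,333 seconds.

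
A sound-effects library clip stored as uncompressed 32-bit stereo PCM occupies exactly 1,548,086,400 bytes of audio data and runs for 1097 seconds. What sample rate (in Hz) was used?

176,400 Hz

Bytes = sample_rate × seconds × bytes_per_sample × channels.
sample_rate = 1,548,086,400 / (1,097 × 4 × 2) = 1,548,086,400 / 8,776 = 176,400 Hz.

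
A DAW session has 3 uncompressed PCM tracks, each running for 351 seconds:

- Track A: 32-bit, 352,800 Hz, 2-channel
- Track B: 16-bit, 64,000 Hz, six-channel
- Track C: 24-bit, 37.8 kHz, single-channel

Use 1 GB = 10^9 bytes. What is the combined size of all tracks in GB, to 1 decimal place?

1.3 GB

Track A: 352,800 × 351 × 4 × 2 = 990,662,400 bytes.
Track B: 64,000 × 351 × 2 × 6 = 269,568,000 bytes.
Track C: 37,800 × 351 × 3 × 1 = 39,803,400 bytes.
Total = 1,300,033,800 bytes = 1.3 GB.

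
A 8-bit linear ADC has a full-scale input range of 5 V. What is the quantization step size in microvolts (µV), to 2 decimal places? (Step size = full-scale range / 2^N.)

19531.25 µV

5 V / 2^8 = 5 / 256 V = 19531.25 µV.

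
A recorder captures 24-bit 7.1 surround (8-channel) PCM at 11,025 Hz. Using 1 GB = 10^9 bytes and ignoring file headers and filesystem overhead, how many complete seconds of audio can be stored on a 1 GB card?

3,779 seconds

Uncompressed byte rate = 11,025 × 3 × 8 = 264,600 bytes/s.
Capacity = 1 × 1,000,000,000 = 1,000,000,000 bytes.
1,000,000,000 / 264,600 ≈ 3779.29 s → 3,779 seconds.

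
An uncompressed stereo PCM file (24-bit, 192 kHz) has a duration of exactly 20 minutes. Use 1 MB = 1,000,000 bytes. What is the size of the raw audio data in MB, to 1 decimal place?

1382.4 MB

Duration = exactly 20 minutes = 1,200 s.
Bytes = 192,000 samples/s × 1,200 s × 3 bytes/sample × 2 ch = 1,382,400,000 bytes.
1,382,400,000 / 1,000,000 = 1382.4 MB.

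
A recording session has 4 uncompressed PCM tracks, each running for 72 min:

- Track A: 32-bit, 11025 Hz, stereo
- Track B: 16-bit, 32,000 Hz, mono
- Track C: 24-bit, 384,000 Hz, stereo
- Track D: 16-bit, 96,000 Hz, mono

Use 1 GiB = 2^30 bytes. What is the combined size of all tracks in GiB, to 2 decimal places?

10.65 GiB

72 min = 4,320 s.
Track A: 11,025 × 4,320 × 4 × 2 = 381,024,000 bytes.
Track B: 32,000 × 4,320 × 2 × 1 = 276,480,000 bytes.
Track C: 384,000 × 4,320 × 3 × 2 = 9,953,280,000 bytes.
Track D: 96,000 × 4,320 × 2 × 1 = 829,440,000 bytes.
Total = 11,440,224,000 bytes = 10.65 GiB.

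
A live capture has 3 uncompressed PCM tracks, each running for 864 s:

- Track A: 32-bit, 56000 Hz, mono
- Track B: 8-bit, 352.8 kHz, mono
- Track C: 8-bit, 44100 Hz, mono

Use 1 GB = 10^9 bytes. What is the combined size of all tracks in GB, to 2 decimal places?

0.54 GB

Track A: 56,000 × 864 × 4 × 1 = 193,536,000 bytes.
Track B: 352,800 × 864 × 1 × 1 = 304,819,200 bytes.
Track C: 44,100 × 864 × 1 × 1 = 38,102,400 bytes.
Total = 536,457,600 bytes = 0.54 GB.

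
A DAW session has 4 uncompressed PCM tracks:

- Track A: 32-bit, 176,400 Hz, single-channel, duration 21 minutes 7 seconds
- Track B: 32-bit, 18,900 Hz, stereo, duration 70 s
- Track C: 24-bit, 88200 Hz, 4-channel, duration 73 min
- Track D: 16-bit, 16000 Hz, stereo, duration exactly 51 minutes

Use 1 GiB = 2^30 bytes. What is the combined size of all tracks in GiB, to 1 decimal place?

5.3 GiB

Track A: 21 minutes 7 seconds = 1,267 s; 176,400 × 1,267 × 4 × 1 = 893,995,200 bytes.
Track B: 18,900 × 70 × 4 × 2 = 10,584,000 bytes.
Track C: 73 min = 4,380 s; 88,200 × 4,380 × 3 × 4 = 4,635,792,000 bytes.
Track D: exactly 51 minutes = 3,060 s; 16,000 × 3,060 × 2 × 2 = 195,840,000 bytes.
Total = 5,736,211,200 bytes = 5.3 GiB.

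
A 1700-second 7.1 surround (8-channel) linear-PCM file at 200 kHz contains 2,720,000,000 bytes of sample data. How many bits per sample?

Bytes per sample = 2,720,000,000 / (200,000 × 1,700 × 8) = 2,720,000,000 / 2,720,000,000 = 1.
Bit depth = 1 × 8 = 8 bits.

8 bits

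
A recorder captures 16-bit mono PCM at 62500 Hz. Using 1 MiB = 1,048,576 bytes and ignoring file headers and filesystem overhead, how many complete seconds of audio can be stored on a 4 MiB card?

33 seconds

Uncompressed byte rate = 62,500 × 2 × 1 = 125,000 bytes/s.
Capacity = 4 × 1,048,576 = 4,194,304 bytes.
4,194,304 / 125,000 ≈ 33.55 s → 33 seconds.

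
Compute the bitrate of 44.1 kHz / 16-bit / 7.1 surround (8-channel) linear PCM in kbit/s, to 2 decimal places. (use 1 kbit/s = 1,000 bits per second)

5644.80 kbit/s

Bit rate = 44,100 × 16 × 8 = 5,644,800 bits/s.
= 5644.80 kbit/s.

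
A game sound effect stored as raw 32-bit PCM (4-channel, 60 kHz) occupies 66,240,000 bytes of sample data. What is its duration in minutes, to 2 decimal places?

Byte rate = 60,000 × 4 × 4 = 960,000 bytes/s.
Duration = 66,240,000 / 960,000 = 69 s.
69 s / 60 = 1.15 minutes.

1.15 minutes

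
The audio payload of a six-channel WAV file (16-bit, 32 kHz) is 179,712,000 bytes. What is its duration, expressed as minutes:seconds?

7:48

Byte rate = 32,000 × 2 × 6 = 384,000 bytes/s.
Duration = 179,712,000 / 384,000 = 468 s.
468 s = 7:48.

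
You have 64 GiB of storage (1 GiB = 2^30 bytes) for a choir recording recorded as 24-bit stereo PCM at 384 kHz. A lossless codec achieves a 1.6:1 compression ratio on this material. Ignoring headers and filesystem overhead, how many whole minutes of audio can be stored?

Uncompressed byte rate = 384,000 × 3 × 2 = 2,304,000 bytes/s.
After 1.6:1 compression, effective rate ≈ 1440000 bytes/s.
Capacity = 64 × 1,073,741,824 = 68,719,476,736 bytes.
68,719,476,736 / effective rate ≈ 47721.86 s → 795 minutes.

795 minutes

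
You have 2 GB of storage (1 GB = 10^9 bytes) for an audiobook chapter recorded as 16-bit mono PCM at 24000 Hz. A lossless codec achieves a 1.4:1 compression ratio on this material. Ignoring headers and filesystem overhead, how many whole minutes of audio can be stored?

972 minutes

Uncompressed byte rate = 24,000 × 2 × 1 = 48,000 bytes/s.
After 1.4:1 compression, effective rate ≈ 34285.71 bytes/s.
Capacity = 2 × 1,000,000,000 = 2,000,000,000 bytes.
2,000,000,000 / effective rate ≈ 58333.33 s → 972 minutes.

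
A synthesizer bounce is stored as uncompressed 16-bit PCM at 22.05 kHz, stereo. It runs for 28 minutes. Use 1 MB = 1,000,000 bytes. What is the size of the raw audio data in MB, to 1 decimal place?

148.2 MB

Duration = 28 minutes = 1,680 s.
Bytes = 22,050 samples/s × 1,680 s × 2 bytes/sample × 2 ch = 148,176,000 bytes.
148,176,000 / 1,000,000 = 148.2 MB.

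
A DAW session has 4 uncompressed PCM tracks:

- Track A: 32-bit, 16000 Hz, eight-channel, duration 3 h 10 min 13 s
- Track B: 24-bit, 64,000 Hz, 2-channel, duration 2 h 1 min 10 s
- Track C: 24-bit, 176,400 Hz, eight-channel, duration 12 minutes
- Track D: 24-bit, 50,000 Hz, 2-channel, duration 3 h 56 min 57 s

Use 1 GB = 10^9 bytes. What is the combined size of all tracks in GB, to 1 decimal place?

Track A: 3 h 10 min 13 s = 11,413 s; 16,000 × 11,413 × 4 × 8 = 5,843,456,000 bytes.
Track B: 2 h 1 min 10 s = 7,270 s; 64,000 × 7,270 × 3 × 2 = 2,791,680,000 bytes.
Track C: 12 minutes = 720 s; 176,400 × 720 × 3 × 8 = 3,048,192,000 bytes.
Track D: 3 h 56 min 57 s = 14,217 s; 50,000 × 14,217 × 3 × 2 = 4,265,100,000 bytes.
Total = 15,948,428,000 bytes = 15.9 GB.

15.9 GB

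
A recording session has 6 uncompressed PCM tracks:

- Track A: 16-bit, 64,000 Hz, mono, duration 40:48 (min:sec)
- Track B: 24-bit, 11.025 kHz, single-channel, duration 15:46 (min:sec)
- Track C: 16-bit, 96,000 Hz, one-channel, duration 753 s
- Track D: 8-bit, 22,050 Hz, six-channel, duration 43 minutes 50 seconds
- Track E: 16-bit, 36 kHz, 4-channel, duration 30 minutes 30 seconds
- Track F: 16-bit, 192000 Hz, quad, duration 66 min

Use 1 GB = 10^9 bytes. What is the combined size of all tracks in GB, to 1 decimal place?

Track A: 40:48 (min:sec) = 2,448 s; 64,000 × 2,448 × 2 × 1 = 313,344,000 bytes.
Track B: 15:46 (min:sec) = 946 s; 11,025 × 946 × 3 × 1 = 31,288,950 bytes.
Track C: 96,000 × 753 × 2 × 1 = 144,576,000 bytes.
Track D: 43 minutes 50 seconds = 2,630 s; 22,050 × 2,630 × 1 × 6 = 347,949,000 bytes.
Track E: 30 minutes 30 seconds = 1,830 s; 36,000 × 1,830 × 2 × 4 = 527,040,000 bytes.
Track F: 66 min = 3,960 s; 192,000 × 3,960 × 2 × 4 = 6,082,560,000 bytes.
Total = 7,446,757,950 bytes = 7.4 GB.

7.4 GB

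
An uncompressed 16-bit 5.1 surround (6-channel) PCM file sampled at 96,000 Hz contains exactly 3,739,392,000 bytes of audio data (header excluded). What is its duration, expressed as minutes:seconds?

Byte rate = 96,000 × 2 × 6 = 1,152,000 bytes/s.
Duration = 3,739,392,000 / 1,152,000 = 3,246 s.
3,246 s = 54:06.

54:06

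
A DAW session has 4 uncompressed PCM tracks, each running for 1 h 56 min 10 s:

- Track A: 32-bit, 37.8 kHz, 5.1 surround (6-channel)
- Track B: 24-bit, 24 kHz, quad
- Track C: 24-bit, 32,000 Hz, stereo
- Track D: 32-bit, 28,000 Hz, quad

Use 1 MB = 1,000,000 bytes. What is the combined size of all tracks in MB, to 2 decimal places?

12791.34 MB

1 h 56 min 10 s = 6,970 s.
Track A: 37,800 × 6,970 × 4 × 6 = 6,323,184,000 bytes.
Track B: 24,000 × 6,970 × 3 × 4 = 2,007,360,000 bytes.
Track C: 32,000 × 6,970 × 3 × 2 = 1,338,240,000 bytes.
Track D: 28,000 × 6,970 × 4 × 4 = 3,122,560,000 bytes.
Total = 12,791,344,000 bytes = 12791.34 MB.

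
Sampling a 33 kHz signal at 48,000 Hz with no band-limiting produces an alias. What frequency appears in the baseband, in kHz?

Nyquist = 48,000/2 = 24,000 Hz; 33,000 Hz exceeds it.
Alias = |33,000 − 1×48,000| = |33,000 − 48,000| = 15,000 Hz = 15 kHz.

15 kHz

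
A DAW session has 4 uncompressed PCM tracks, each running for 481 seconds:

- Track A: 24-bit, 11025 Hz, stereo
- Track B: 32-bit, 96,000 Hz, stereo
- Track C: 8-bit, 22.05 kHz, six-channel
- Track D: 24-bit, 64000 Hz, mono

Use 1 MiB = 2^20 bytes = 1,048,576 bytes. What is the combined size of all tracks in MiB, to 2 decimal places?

531.40 MiB

Track A: 11,025 × 481 × 3 × 2 = 31,818,150 bytes.
Track B: 96,000 × 481 × 4 × 2 = 369,408,000 bytes.
Track C: 22,050 × 481 × 1 × 6 = 63,636,300 bytes.
Track D: 64,000 × 481 × 3 × 1 = 92,352,000 bytes.
Total = 557,214,450 bytes = 531.40 MiB.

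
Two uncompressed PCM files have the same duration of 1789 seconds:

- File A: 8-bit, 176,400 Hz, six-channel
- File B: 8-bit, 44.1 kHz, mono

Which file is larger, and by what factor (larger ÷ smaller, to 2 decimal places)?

File A, by a factor of 24.00

File A: 176,400 × 1 × 6 = 1,058,400 bytes/s.
File B: 44,100 × 1 × 1 = 44,100 bytes/s.
File A is larger; ratio = 1,893,477,600 / 78,894,900 = 24.00.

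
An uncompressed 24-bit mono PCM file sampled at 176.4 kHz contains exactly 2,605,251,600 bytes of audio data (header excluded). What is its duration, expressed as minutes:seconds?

Byte rate = 176,400 × 3 × 1 = 529,200 bytes/s.
Duration = 2,605,251,600 / 529,200 = 4,923 s.
4,923 s = 82:03.

82:03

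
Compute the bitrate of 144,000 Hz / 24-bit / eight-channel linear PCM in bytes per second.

3,456,000 bytes/s

Bit rate = 144,000 × 24 × 8 = 27,648,000 bits/s.
27,648,000 / 8 = 3,456,000 bytes/s.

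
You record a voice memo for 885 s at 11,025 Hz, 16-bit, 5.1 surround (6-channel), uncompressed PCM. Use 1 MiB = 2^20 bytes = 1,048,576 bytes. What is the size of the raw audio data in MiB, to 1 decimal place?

111.7 MiB

Bytes = 11,025 samples/s × 885 s × 2 bytes/sample × 6 ch = 117,085,500 bytes.
117,085,500 / 1,048,576 = 111.7 MiB.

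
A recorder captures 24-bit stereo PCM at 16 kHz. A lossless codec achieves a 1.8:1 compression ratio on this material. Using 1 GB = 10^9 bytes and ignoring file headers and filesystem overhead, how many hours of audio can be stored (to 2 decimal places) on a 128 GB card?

666.67 hours

Uncompressed byte rate = 16,000 × 3 × 2 = 96,000 bytes/s.
After 1.8:1 compression, effective rate ≈ 53333.33 bytes/s.
Capacity = 128 × 1,000,000,000 = 128,000,000,000 bytes.
128,000,000,000 / effective rate ≈ 2400000 s → 666.67 hours.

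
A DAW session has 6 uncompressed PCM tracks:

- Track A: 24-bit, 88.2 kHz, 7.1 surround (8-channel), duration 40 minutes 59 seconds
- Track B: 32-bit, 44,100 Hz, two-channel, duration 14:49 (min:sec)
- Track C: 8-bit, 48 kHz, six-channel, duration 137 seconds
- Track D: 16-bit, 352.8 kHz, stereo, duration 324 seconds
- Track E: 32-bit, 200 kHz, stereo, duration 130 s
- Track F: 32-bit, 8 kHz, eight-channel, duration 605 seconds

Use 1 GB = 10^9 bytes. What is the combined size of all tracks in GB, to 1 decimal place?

6.4 GB

Track A: 40 minutes 59 seconds = 2,459 s; 88,200 × 2,459 × 3 × 8 = 5,205,211,200 bytes.
Track B: 14:49 (min:sec) = 889 s; 44,100 × 889 × 4 × 2 = 313,639,200 bytes.
Track C: 48,000 × 137 × 1 × 6 = 39,456,000 bytes.
Track D: 352,800 × 324 × 2 × 2 = 457,228,800 bytes.
Track E: 200,000 × 130 × 4 × 2 = 208,000,000 bytes.
Track F: 8,000 × 605 × 4 × 8 = 154,880,000 bytes.
Total = 6,378,415,200 bytes = 6.4 GB.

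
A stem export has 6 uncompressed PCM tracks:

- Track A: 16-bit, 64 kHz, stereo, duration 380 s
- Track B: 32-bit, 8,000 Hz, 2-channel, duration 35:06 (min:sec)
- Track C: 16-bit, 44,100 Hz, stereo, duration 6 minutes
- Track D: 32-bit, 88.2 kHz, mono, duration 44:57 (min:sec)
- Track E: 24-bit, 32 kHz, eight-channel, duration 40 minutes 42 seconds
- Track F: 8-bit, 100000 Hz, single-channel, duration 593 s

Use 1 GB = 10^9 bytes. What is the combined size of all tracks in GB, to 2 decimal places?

3.18 GB

Track A: 64,000 × 380 × 2 × 2 = 97,280,000 bytes.
Track B: 35:06 (min:sec) = 2,106 s; 8,000 × 2,106 × 4 × 2 = 134,784,000 bytes.
Track C: 6 minutes = 360 s; 44,100 × 360 × 2 × 2 = 63,504,000 bytes.
Track D: 44:57 (min:sec) = 2,697 s; 88,200 × 2,697 × 4 × 1 = 951,501,600 bytes.
Track E: 40 minutes 42 seconds = 2,442 s; 32,000 × 2,442 × 3 × 8 = 1,875,456,000 bytes.
Track F: 100,000 × 593 × 1 × 1 = 59,300,000 bytes.
Total = 3,181,825,600 bytes = 3.18 GB.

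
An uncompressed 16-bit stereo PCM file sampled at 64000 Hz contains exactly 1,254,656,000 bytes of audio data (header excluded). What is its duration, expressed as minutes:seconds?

Byte rate = 64,000 × 2 × 2 = 256,000 bytes/s.
Duration = 1,254,656,000 / 256,000 = 4,901 s.
4,901 s = 81:41.

81:41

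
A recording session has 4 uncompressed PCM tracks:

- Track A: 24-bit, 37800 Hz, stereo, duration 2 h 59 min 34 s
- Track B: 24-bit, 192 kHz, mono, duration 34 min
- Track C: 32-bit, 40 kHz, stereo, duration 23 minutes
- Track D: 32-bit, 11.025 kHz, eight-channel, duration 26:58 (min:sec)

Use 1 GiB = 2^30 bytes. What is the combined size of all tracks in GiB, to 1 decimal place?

Track A: 2 h 59 min 34 s = 10,774 s; 37,800 × 10,774 × 3 × 2 = 2,443,543,200 bytes.
Track B: 34 min = 2,040 s; 192,000 × 2,040 × 3 × 1 = 1,175,040,000 bytes.
Track C: 23 minutes = 1,380 s; 40,000 × 1,380 × 4 × 2 = 441,600,000 bytes.
Track D: 26:58 (min:sec) = 1,618 s; 11,025 × 1,618 × 4 × 8 = 570,830,400 bytes.
Total = 4,631,013,600 bytes = 4.3 GiB.

4.3 GiB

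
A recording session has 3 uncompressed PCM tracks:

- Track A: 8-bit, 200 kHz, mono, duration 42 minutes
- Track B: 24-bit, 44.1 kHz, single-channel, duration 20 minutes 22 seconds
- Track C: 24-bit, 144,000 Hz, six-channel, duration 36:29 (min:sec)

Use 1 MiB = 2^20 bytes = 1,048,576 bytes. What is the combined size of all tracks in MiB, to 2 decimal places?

Track A: 42 minutes = 2,520 s; 200,000 × 2,520 × 1 × 1 = 504,000,000 bytes.
Track B: 20 minutes 22 seconds = 1,222 s; 44,100 × 1,222 × 3 × 1 = 161,670,600 bytes.
Track C: 36:29 (min:sec) = 2,189 s; 144,000 × 2,189 × 3 × 6 = 5,673,888,000 bytes.
Total = 6,339,558,600 bytes = 6045.87 MiB.

6045.87 MiB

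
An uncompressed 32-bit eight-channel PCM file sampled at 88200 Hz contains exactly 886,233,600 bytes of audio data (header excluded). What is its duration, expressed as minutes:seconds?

Byte rate = 88,200 × 4 × 8 = 2,822,400 bytes/s.
Duration = 886,233,600 / 2,822,400 = 314 s.
314 s = 5:14.

5:14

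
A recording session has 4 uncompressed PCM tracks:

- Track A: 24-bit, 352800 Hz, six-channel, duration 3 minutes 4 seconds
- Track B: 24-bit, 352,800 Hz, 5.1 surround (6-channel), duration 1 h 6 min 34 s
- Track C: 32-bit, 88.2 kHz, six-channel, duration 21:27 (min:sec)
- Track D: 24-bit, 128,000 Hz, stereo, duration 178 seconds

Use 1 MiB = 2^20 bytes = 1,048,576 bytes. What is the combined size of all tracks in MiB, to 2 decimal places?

28031.35 MiB

Track A: 3 minutes 4 seconds = 184 s; 352,800 × 184 × 3 × 6 = 1,168,473,600 bytes.
Track B: 1 h 6 min 34 s = 3,994 s; 352,800 × 3,994 × 3 × 6 = 25,363,497,600 bytes.
Track C: 21:27 (min:sec) = 1,287 s; 88,200 × 1,287 × 4 × 6 = 2,724,321,600 bytes.
Track D: 128,000 × 178 × 3 × 2 = 136,704,000 bytes.
Total = 29,392,996,800 bytes = 28031.35 MiB.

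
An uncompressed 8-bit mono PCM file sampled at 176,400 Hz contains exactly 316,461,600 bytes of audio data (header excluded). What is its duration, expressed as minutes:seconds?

29:54

Byte rate = 176,400 × 1 × 1 = 176,400 bytes/s.
Duration = 316,461,600 / 176,400 = 1,794 s.
1,794 s = 29:54.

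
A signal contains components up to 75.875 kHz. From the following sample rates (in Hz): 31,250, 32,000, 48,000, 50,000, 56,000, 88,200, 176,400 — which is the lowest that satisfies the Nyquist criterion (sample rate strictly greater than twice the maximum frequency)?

Need sample rate > 2 × 75,875 = 151,750 Hz.
Lowest listed rate above 151,750 Hz is 176,400 Hz.

176,400 Hz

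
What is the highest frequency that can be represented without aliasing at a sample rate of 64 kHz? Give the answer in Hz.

32,000 Hz

Nyquist frequency = sample rate / 2 = 64,000 / 2 = 32,000 Hz.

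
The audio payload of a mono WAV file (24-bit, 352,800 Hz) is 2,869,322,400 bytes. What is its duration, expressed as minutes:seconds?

45:11

Byte rate = 352,800 × 3 × 1 = 1,058,400 bytes/s.
Duration = 2,869,322,400 / 1,058,400 = 2,711 s.
2,711 s = 45:11.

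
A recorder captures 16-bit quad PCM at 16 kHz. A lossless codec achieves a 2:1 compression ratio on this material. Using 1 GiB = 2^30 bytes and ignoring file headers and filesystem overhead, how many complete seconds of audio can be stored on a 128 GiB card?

Uncompressed byte rate = 16,000 × 2 × 4 = 128,000 bytes/s.
After 2:1 compression, effective rate ≈ 64000 bytes/s.
Capacity = 128 × 1,073,741,824 = 137,438,953,472 bytes.
137,438,953,472 / effective rate ≈ 2147483.65 s → 2,147,483 seconds.

2,147,483 seconds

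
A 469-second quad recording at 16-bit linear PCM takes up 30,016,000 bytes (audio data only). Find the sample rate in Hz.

Bytes = sample_rate × seconds × bytes_per_sample × channels.
sample_rate = 30,016,000 / (469 × 2 × 4) = 30,016,000 / 3,752 = 8,000 Hz.

8,000 Hz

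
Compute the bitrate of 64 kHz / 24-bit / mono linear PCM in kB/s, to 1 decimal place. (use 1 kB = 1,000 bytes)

Bit rate = 64,000 × 24 × 1 = 1,536,000 bits/s.
1,536,000 / 8 = 192,000 B/s = 192.0 kB/s.

192.0 kB/s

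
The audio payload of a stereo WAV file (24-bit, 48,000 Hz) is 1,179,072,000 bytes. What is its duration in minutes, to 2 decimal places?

Byte rate = 48,000 × 3 × 2 = 288,000 bytes/s.
Duration = 1,179,072,000 / 288,000 = 4,094 s.
4,094 s / 60 = 68.23 minutes.

68.23 minutes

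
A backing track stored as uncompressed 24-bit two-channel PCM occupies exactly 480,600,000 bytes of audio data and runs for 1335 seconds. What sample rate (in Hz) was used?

Bytes = sample_rate × seconds × bytes_per_sample × channels.
sample_rate = 480,600,000 / (1,335 × 3 × 2) = 480,600,000 / 8,010 = 60,000 Hz.

60,000 Hz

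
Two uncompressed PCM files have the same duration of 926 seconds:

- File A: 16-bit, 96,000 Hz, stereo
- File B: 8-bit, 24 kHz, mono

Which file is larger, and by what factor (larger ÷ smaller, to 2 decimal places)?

File A: 96,000 × 2 × 2 = 384,000 bytes/s.
File B: 24,000 × 1 × 1 = 24,000 bytes/s.
File A is larger; ratio = 355,584,000 / 22,224,000 = 16.00.

File A, by a factor of 16.00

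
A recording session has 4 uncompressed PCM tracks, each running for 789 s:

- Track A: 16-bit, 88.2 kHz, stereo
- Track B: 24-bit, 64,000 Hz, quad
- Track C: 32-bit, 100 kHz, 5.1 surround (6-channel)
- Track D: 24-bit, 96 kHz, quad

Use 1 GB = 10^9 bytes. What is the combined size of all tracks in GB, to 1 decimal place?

Track A: 88,200 × 789 × 2 × 2 = 278,359,200 bytes.
Track B: 64,000 × 789 × 3 × 4 = 605,952,000 bytes.
Track C: 100,000 × 789 × 4 × 6 = 1,893,600,000 bytes.
Track D: 96,000 × 789 × 3 × 4 = 908,928,000 bytes.
Total = 3,686,839,200 bytes = 3.7 GB.

3.7 GB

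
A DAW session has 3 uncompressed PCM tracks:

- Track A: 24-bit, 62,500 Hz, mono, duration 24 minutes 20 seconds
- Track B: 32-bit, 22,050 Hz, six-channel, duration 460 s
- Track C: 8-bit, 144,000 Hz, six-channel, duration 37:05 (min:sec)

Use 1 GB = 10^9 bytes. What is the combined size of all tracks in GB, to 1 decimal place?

Track A: 24 minutes 20 seconds = 1,460 s; 62,500 × 1,460 × 3 × 1 = 273,750,000 bytes.
Track B: 22,050 × 460 × 4 × 6 = 243,432,000 bytes.
Track C: 37:05 (min:sec) = 2,225 s; 144,000 × 2,225 × 1 × 6 = 1,922,400,000 bytes.
Total = 2,439,582,000 bytes = 2.4 GB.

2.4 GB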